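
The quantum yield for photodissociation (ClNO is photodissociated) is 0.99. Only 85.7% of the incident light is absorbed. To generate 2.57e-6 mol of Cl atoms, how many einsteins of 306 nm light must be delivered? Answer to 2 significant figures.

3.0e-6 einstein

Photons that must be absorbed: 2.57e-6 / 0.99 = 2.596e-6 mol.
Incident photons needed: 2.596e-6 / 0.857 = 3.029e-6 mol.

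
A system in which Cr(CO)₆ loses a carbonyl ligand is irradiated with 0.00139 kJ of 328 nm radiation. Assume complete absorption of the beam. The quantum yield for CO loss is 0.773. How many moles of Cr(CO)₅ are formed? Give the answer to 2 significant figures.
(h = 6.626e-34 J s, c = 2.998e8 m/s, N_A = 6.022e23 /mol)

2.9e-6 mol

Photon energy at 328 nm: hc/λ = (6.626e-34)(2.998e8)/(328e-9) = 6.056e-19 J.
Incident energy: 0.00139 kJ = 1.39 J.
Photons incident: 1.39 / 6.056e-19 = 2.295e18, i.e. 2.295e18/6.022e23 = 3.811e-6 mol.
Product: Φ × n_abs = 0.773 × 3.811e-6 = 2.946e-6 mol.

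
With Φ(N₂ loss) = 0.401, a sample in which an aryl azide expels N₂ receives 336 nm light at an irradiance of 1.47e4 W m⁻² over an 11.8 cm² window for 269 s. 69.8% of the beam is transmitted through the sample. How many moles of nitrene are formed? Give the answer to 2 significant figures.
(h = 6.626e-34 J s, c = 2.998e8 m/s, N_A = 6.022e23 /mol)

0.0016 mol

Photon energy at 336 nm: hc/λ = (6.626e-34)(2.998e8)/(336e-9) = 5.912e-19 J.
Energy delivered: (1.47e4 W m⁻²)(11.8e-4 m²)(269 s) = 4666 J.
Photons incident: 4666 / 5.912e-19 = 7.892e21, i.e. 7.892e21/6.022e23 = 0.01311 mol.
Fraction absorbed: 1 − 69.8/100 = 0.3020.
Photons absorbed: 0.3020 × 0.01311 = 0.003959 mol.
Product: Φ × n_abs = 0.401 × 0.003959 = 0.001588 mol.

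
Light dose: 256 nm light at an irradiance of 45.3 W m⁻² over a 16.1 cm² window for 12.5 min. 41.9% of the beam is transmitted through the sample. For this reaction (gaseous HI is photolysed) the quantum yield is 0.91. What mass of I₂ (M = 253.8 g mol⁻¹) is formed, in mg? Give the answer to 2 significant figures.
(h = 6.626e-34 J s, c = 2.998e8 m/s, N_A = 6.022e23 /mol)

16 mg

Photon energy at 256 nm: hc/λ = (6.626e-34)(2.998e8)/(256e-9) = 7.760e-19 J.
Energy delivered: (45.3 W m⁻²)(16.1e-4 m²)(750 s) = 54.70 J.
Photons incident: 54.70 / 7.760e-19 = 7.049e19, i.e. 7.049e19/6.022e23 = 1.171e-4 mol.
Fraction absorbed: 1 − 41.9/100 = 0.5810.
Photons absorbed: 0.5810 × 1.171e-4 = 6.804e-5 mol.
Product: Φ × n_abs = 0.91 × 6.804e-5 = 6.192e-5 mol.
Mass: 6.192e-5 × 253.8 = 0.01572 g = 16 mg.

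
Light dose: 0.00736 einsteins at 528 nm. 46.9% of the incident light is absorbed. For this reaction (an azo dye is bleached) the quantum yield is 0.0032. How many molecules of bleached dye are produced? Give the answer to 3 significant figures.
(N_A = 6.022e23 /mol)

Photons absorbed: 0.469 × 0.00736 = 0.003452 mol.
Product: Φ × n_abs = 0.0032 × 0.003452 = 1.105e-5 mol.
As a count: 1.105e-5 × 6.022e23 = 6.65e18.

6.65e18 molecules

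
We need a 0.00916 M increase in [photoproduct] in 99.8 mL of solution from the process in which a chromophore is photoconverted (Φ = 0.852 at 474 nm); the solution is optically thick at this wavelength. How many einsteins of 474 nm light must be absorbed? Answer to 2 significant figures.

Product: (0.00916 M)(0.0998 L) = 9.142×10⁻⁴ mol.
Photons that must be absorbed: 9.142×10⁻⁴ / 0.852 = 0.001073 mol.

0.0011 einstein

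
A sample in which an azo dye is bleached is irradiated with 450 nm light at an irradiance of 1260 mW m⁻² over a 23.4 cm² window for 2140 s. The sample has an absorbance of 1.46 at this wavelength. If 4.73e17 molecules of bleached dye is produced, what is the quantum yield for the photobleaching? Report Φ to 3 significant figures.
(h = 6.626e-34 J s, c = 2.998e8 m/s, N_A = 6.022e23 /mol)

Product: 4.73e17 / 6.022e23 = 7.855e-7 mol.
Photon energy at 450 nm: hc/λ = (6.626e-34)(2.998e8)/(450e-9) = 4.414e-19 J.
Energy delivered: (1260 mW m⁻²)(23.4e-4 m²)(2140 s) = 6.310 J.
Photons incident: 6.310 / 4.414e-19 = 1.430e19, i.e. 1.430e19/6.022e23 = 2.375e-5 mol.
Fraction absorbed: 1 − 10^(−1.46) = 0.9653.
Photons absorbed: 0.9653 × 2.375e-5 = 2.293e-5 mol.
Φ = 7.855e-7 mol / 2.293e-5 mol photons = 0.0343.

Φ = 0.0343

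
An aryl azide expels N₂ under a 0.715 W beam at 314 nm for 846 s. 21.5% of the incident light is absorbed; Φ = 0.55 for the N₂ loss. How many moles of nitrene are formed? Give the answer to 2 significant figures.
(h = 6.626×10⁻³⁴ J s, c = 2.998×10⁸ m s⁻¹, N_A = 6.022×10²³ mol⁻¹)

Photon energy at 314 nm: hc/λ = (6.626×10⁻³⁴)(2.998×10⁸)/(314×10⁻⁹) = 6.326×10⁻¹⁹ J.
Energy delivered: (0.715 W)(846 s) = 604.9 J.
Photons incident: 604.9 / 6.326×10⁻¹⁹ = 9.562×10²⁰, i.e. 9.562×10²⁰/6.022×10²³ = 0.001588 mol.
Photons absorbed: 0.215 × 0.001588 = 3.414×10⁻⁴ mol.
Product: Φ × n_abs = 0.55 × 3.414×10⁻⁴ = 1.878×10⁻⁴ mol.

1.9×10⁻⁴ mol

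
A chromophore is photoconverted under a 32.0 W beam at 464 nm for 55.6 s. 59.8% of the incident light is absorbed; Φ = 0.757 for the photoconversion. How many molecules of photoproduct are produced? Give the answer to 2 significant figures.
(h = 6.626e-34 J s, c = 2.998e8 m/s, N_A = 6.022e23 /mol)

Photon energy at 464 nm: hc/λ = (6.626e-34)(2.998e8)/(464e-9) = 4.281e-19 J.
Energy delivered: (32.0 W)(55.6 s) = 1779 J.
Photons incident: 1779 / 4.281e-19 = 4.156e21, i.e. 4.156e21/6.022e23 = 0.006901 mol.
Photons absorbed: 0.598 × 0.006901 = 0.004127 mol.
Product: Φ × n_abs = 0.757 × 0.004127 = 0.003124 mol.
As a count: 0.003124 × 6.022e23 = 1.9e21.

1.9e21 molecules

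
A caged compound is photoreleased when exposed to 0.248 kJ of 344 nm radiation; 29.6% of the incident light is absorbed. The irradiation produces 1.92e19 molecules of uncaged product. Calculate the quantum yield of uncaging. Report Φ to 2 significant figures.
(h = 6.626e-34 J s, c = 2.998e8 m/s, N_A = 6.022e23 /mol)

Φ = 0.15

Product: 1.92e19 / 6.022e23 = 3.188e-5 mol.
Photon energy at 344 nm: hc/λ = (6.626e-34)(2.998e8)/(344e-9) = 5.775e-19 J.
Incident energy: 0.248 kJ = 248 J.
Photons incident: 248 / 5.775e-19 = 4.294e20, i.e. 4.294e20/6.022e23 = 7.131e-4 mol.
Photons absorbed: 0.296 × 7.131e-4 = 2.111e-4 mol.
Φ = 3.188e-5 mol / 2.111e-4 mol photons = 0.15.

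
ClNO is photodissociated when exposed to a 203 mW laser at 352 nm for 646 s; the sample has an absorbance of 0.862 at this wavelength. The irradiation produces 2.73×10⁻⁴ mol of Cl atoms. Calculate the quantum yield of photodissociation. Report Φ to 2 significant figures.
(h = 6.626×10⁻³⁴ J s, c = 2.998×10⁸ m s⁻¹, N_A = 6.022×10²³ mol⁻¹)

Φ = 0.82

Photon energy at 352 nm: hc/λ = (6.626×10⁻³⁴)(2.998×10⁸)/(352×10⁻⁹) = 5.643×10⁻¹⁹ J.
Energy delivered: (203 mW)(646 s) = 131.1 J.
Photons incident: 131.1 / 5.643×10⁻¹⁹ = 2.323×10²⁰, i.e. 2.323×10²⁰/6.022×10²³ = 3.858×10⁻⁴ mol.
Fraction absorbed: 1 − 10^(−0.862) = 0.8626.
Photons absorbed: 0.8626 × 3.858×10⁻⁴ = 3.328×10⁻⁴ mol.
Φ = 2.73×10⁻⁴ mol / 3.328×10⁻⁴ mol photons = 0.82.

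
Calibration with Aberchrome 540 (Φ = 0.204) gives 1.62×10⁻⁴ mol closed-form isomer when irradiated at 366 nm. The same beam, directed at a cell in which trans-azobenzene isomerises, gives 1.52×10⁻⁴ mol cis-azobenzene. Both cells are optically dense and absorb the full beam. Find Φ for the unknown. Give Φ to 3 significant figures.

Photons absorbed by the actinometer: 1.62×10⁻⁴ / 0.204 = 7.941×10⁻⁴ mol.
Φ(unknown) = 1.52×10⁻⁴ / 7.941×10⁻⁴ = 0.191.

Φ = 0.191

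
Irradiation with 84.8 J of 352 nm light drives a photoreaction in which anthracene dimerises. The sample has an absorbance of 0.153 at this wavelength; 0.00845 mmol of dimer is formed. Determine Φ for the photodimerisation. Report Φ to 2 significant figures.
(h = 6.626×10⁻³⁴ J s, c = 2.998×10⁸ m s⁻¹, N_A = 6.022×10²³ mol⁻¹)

Product: 0.00845 mmol = 8.45×10⁻⁶ mol.
Photon energy at 352 nm: hc/λ = (6.626×10⁻³⁴)(2.998×10⁸)/(352×10⁻⁹) = 5.643×10⁻¹⁹ J.
Photons incident: 84.8 / 5.643×10⁻¹⁹ = 1.503×10²⁰, i.e. 1.503×10²⁰/6.022×10²³ = 2.496×10⁻⁴ mol.
Fraction absorbed: 1 − 10^(−0.153) = 0.2969.
Photons absorbed: 0.2969 × 2.496×10⁻⁴ = 7.411×10⁻⁵ mol.
Φ = 8.45×10⁻⁶ mol / 7.411×10⁻⁵ mol photons = 0.11.

Φ = 0.11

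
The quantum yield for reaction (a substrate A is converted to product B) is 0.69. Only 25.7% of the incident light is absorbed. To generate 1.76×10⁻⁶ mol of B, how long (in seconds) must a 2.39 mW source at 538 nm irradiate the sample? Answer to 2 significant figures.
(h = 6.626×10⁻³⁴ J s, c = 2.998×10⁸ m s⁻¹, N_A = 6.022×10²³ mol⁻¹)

t ≈ 920 s

Photons that must be absorbed: 1.76×10⁻⁶ / 0.69 = 2.551×10⁻⁶ mol.
Incident photons needed: 2.551×10⁻⁶ / 0.257 = 9.926×10⁻⁶ mol.
Photon energy: hc/λ = 3.692×10⁻¹⁹ J; per mole, 2.223×10⁵ J mol⁻¹.
Energy required: 9.926×10⁻⁶ × 2.223×10⁵ = 2.207 J.
Time: 2.207 J / 0.00239 W = 920 s.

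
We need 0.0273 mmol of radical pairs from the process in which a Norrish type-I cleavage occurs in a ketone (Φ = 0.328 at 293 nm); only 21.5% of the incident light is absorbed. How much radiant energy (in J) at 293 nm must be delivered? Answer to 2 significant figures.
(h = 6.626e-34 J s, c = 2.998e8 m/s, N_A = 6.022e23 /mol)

Product: 0.0273 mmol = 2.73e-5 mol.
Photons that must be absorbed: 2.73e-5 / 0.328 = 8.323e-5 mol.
Incident photons needed: 8.323e-5 / 0.215 = 3.871e-4 mol.
Photon energy: hc/λ = 6.780e-19 J; per mole, 4.083e5 J mol⁻¹.
Energy required: 3.871e-4 × 4.083e5 = 160 J.

160 J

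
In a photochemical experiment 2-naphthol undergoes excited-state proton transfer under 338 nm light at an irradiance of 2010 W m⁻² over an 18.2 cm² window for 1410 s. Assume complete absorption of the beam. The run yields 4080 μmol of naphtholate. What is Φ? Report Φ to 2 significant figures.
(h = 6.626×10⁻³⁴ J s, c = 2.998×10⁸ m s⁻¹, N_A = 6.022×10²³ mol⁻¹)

Product: 4080 μmol = 0.00408 mol.
Photon energy at 338 nm: hc/λ = (6.626×10⁻³⁴)(2.998×10⁸)/(338×10⁻⁹) = 5.877×10⁻¹⁹ J.
Energy delivered: (2010 W m⁻²)(18.2×10⁻⁴ m²)(1410 s) = 5158 J.
Photons incident: 5158 / 5.877×10⁻¹⁹ = 8.777×10²¹, i.e. 8.777×10²¹/6.022×10²³ = 0.01457 mol.
Φ = 0.00408 mol / 0.01457 mol photons = 0.28.

Φ = 0.28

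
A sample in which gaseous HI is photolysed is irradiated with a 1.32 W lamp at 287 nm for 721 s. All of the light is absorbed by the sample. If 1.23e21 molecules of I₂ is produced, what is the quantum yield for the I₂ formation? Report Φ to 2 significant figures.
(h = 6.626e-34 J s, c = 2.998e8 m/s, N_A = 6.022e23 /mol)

Product: 1.23e21 / 6.022e23 = 0.002043 mol.
Photon energy at 287 nm: hc/λ = (6.626e-34)(2.998e8)/(287e-9) = 6.922e-19 J.
Energy delivered: (1.32 W)(721 s) = 951.7 J.
Photons incident: 951.7 / 6.922e-19 = 1.375e21, i.e. 1.375e21/6.022e23 = 0.002283 mol.
Φ = 0.002043 mol / 0.002283 mol photons = 0.89.

Φ = 0.89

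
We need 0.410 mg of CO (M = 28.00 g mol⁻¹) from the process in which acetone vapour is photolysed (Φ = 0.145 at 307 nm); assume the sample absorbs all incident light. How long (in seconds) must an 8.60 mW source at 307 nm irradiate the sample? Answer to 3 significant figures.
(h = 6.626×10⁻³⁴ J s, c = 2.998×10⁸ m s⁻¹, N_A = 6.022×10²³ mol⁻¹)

Product: 0.410 mg / 28.00 g mol⁻¹ = 1.464×10⁻⁵ mol.
Photons that must be absorbed: 1.464×10⁻⁵ / 0.145 = 1.010×10⁻⁴ mol.
Photon energy: hc/λ = 6.471×10⁻¹⁹ J; per mole, 3.897×10⁵ J mol⁻¹.
Energy required: 1.010×10⁻⁴ × 3.897×10⁵ = 39.36 J.
Time: 39.36 J / 0.0086 W = 4580 s.

t ≈ 4580 s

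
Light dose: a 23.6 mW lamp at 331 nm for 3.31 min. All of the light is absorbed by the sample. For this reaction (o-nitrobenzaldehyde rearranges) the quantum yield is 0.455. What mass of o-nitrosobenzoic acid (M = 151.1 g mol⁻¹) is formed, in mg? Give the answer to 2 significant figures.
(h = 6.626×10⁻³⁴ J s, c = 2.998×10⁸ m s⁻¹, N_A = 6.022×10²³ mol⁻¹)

0.89 mg

Photon energy at 331 nm: hc/λ = (6.626×10⁻³⁴)(2.998×10⁸)/(331×10⁻⁹) = 6.001×10⁻¹⁹ J.
Energy delivered: (23.6 mW)(198.6 s) = 4.687 J.
Photons incident: 4.687 / 6.001×10⁻¹⁹ = 7.810×10¹⁸, i.e. 7.810×10¹⁸/6.022×10²³ = 1.297×10⁻⁵ mol.
Product: Φ × n_abs = 0.455 × 1.297×10⁻⁵ = 5.901×10⁻⁶ mol.
Mass: 5.901×10⁻⁶ × 151.1 = 8.916×10⁻⁴ g = 0.89 mg.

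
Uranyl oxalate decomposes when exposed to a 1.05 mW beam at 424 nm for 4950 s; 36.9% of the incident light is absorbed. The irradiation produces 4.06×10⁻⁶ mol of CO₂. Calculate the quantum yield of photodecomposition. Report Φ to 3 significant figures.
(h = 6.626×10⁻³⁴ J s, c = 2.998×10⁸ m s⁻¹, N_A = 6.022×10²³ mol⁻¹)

Φ = 0.597

Photon energy at 424 nm: hc/λ = (6.626×10⁻³⁴)(2.998×10⁸)/(424×10⁻⁹) = 4.685×10⁻¹⁹ J.
Energy delivered: (1.05 mW)(4950 s) = 5.198 J.
Photons incident: 5.198 / 4.685×10⁻¹⁹ = 1.109×10¹⁹, i.e. 1.109×10¹⁹/6.022×10²³ = 1.842×10⁻⁵ mol.
Photons absorbed: 0.369 × 1.842×10⁻⁵ = 6.797×10⁻⁶ mol.
Φ = 4.06×10⁻⁶ mol / 6.797×10⁻⁶ mol photons = 0.597.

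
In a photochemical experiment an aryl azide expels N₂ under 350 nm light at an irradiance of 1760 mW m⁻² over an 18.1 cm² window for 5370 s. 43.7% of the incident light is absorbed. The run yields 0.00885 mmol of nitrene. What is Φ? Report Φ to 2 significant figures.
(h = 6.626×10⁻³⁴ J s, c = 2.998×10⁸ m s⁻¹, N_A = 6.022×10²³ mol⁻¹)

Φ = 0.40

Product: 0.00885 mmol = 8.85×10⁻⁶ mol.
Photon energy at 350 nm: hc/λ = (6.626×10⁻³⁴)(2.998×10⁸)/(350×10⁻⁹) = 5.676×10⁻¹⁹ J.
Energy delivered: (1760 mW m⁻²)(18.1×10⁻⁴ m²)(5370 s) = 17.11 J.
Photons incident: 17.11 / 5.676×10⁻¹⁹ = 3.014×10¹⁹, i.e. 3.014×10¹⁹/6.022×10²³ = 5.005×10⁻⁵ mol.
Photons absorbed: 0.437 × 5.005×10⁻⁵ = 2.187×10⁻⁵ mol.
Φ = 8.85×10⁻⁶ mol / 2.187×10⁻⁵ mol photons = 0.40.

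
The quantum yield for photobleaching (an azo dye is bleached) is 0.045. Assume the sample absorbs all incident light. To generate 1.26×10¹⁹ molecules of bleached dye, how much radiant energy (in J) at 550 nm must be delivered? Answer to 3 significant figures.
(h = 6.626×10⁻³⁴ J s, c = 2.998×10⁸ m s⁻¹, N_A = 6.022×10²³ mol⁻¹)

Product: 1.26×10¹⁹ / 6.022×10²³ = 2.092×10⁻⁵ mol.
Photons that must be absorbed: 2.092×10⁻⁵ / 0.045 = 4.649×10⁻⁴ mol.
Photon energy: hc/λ = 3.612×10⁻¹⁹ J; per mole, 2.175×10⁵ J mol⁻¹.
Energy required: 4.649×10⁻⁴ × 2.175×10⁵ = 101 J.

101 J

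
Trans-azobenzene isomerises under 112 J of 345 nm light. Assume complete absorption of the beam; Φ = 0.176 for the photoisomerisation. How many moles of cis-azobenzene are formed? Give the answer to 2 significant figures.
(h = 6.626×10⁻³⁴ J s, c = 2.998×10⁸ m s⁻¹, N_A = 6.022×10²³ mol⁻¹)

5.7×10⁻⁵ mol

Photon energy at 345 nm: hc/λ = (6.626×10⁻³⁴)(2.998×10⁸)/(345×10⁻⁹) = 5.758×10⁻¹⁹ J.
Photons incident: 112 / 5.758×10⁻¹⁹ = 1.945×10²⁰, i.e. 1.945×10²⁰/6.022×10²³ = 3.230×10⁻⁴ mol.
Product: Φ × n_abs = 0.176 × 3.230×10⁻⁴ = 5.685×10⁻⁵ mol.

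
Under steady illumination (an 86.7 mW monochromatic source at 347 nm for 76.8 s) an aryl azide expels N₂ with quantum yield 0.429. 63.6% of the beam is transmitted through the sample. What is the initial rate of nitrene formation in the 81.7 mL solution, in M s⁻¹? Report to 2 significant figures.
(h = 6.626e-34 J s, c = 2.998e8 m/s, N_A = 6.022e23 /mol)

4.8e-7 M s⁻¹

Photon energy at 347 nm: hc/λ = (6.626e-34)(2.998e8)/(347e-9) = 5.725e-19 J.
Energy delivered: (86.7 mW)(76.8 s) = 6.659 J.
Photons incident: 6.659 / 5.725e-19 = 1.163e19, i.e. 1.163e19/6.022e23 = 1.931e-5 mol.
Fraction absorbed: 1 − 63.6/100 = 0.3640.
Photons absorbed: 0.3640 × 1.931e-5 = 7.029e-6 mol.
Product formed: 0.429 × 7.029e-6 = 3.015e-6 mol.
Rate: 3.015e-6 mol / (76.8 s × 0.0817 L) = 4.8e-7 M s⁻¹.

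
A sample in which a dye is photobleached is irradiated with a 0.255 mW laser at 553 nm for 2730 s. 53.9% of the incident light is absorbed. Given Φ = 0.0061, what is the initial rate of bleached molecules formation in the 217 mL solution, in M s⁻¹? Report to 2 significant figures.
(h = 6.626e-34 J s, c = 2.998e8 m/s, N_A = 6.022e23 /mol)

Photon energy at 553 nm: hc/λ = (6.626e-34)(2.998e8)/(553e-9) = 3.592e-19 J.
Energy delivered: (0.255 mW)(2730 s) = 0.6962 J.
Photons incident: 0.6962 / 3.592e-19 = 1.938e18, i.e. 1.938e18/6.022e23 = 3.218e-6 mol.
Photons absorbed: 0.539 × 3.218e-6 = 1.735e-6 mol.
Product formed: 0.0061 × 1.735e-6 = 1.058e-8 mol.
Rate: 1.058e-8 mol / (2730 s × 0.217 L) = 1.8e-11 M s⁻¹.

1.8e-11 M s⁻¹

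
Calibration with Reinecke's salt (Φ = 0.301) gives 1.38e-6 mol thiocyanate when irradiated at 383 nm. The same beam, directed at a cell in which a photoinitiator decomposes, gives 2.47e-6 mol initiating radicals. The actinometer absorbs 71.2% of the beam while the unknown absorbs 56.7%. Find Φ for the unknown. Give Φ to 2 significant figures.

Φ = 0.68

Photons absorbed by the actinometer: 1.38e-6 / 0.301 = 4.585e-6 mol.
Incident flux: 4.585e-6 / 0.712 = 6.440e-6 einstein.
Absorbed by unknown: 0.567 × 6.440e-6 = 3.651e-6 mol.
Φ(unknown) = 2.47e-6 / 3.651e-6 = 0.68.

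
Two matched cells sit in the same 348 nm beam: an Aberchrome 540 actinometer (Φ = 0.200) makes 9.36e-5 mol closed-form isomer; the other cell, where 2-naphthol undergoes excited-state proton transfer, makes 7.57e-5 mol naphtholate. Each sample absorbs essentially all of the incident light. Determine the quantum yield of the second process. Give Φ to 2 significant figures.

Φ = 0.16

Photons absorbed by the actinometer: 9.36e-5 / 0.200 = 4.680e-4 mol.
Φ(unknown) = 7.57e-5 / 4.680e-4 = 0.16.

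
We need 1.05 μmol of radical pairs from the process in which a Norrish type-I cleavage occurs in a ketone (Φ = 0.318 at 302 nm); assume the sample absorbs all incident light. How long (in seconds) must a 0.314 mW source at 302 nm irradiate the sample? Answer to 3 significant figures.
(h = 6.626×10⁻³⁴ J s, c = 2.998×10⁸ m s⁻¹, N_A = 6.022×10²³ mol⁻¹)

Product: 1.05 μmol = 1.05×10⁻⁶ mol.
Photons that must be absorbed: 1.05×10⁻⁶ / 0.318 = 3.302×10⁻⁶ mol.
Photon energy: hc/λ = 6.578×10⁻¹⁹ J; per mole, 3.961×10⁵ J mol⁻¹.
Energy required: 3.302×10⁻⁶ × 3.961×10⁵ = 1.308 J.
Time: 1.308 J / 0.000314 W = 4170 s.

t ≈ 4170 s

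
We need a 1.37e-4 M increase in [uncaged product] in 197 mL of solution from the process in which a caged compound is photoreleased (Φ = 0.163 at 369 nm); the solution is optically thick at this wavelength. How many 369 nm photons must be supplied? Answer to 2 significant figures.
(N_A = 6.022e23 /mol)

Product: (1.37e-4 M)(0.197 L) = 2.699e-5 mol.
Photons that must be absorbed: 2.699e-5 / 0.163 = 1.656e-4 mol.
Photon count: 1.656e-4 × 6.022e23 = 1.0e20.

1.0e20 photons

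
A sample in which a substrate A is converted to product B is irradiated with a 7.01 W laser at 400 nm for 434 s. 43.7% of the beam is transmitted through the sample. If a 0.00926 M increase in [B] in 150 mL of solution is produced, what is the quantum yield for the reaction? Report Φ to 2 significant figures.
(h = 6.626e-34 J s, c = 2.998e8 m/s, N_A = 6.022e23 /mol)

Φ = 0.24

Product: (0.00926 M)(0.15 L) = 0.001389 mol.
Photon energy at 400 nm: hc/λ = (6.626e-34)(2.998e8)/(400e-9) = 4.966e-19 J.
Energy delivered: (7.01 W)(434 s) = 3042 J.
Photons incident: 3042 / 4.966e-19 = 6.126e21, i.e. 6.126e21/6.022e23 = 0.01017 mol.
Fraction absorbed: 1 − 43.7/100 = 0.5630.
Photons absorbed: 0.5630 × 0.01017 = 0.005726 mol.
Φ = 0.001389 mol / 0.005726 mol photons = 0.24.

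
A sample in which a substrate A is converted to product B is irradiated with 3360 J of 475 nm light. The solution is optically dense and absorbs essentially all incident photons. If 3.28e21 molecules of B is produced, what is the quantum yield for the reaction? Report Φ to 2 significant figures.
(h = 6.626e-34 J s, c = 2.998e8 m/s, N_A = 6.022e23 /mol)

Product: 3.28e21 / 6.022e23 = 0.005447 mol.
Photon energy at 475 nm: hc/λ = (6.626e-34)(2.998e8)/(475e-9) = 4.182e-19 J.
Photons incident: 3360 / 4.182e-19 = 8.034e21, i.e. 8.034e21/6.022e23 = 0.01334 mol.
Φ = 0.005447 mol / 0.01334 mol photons = 0.41.

Φ = 0.41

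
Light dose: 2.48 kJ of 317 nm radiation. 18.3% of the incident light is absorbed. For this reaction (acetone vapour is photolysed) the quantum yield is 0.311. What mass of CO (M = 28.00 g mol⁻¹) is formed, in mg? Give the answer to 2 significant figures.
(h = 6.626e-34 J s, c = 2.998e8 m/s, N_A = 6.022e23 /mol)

10 mg

Photon energy at 317 nm: hc/λ = (6.626e-34)(2.998e8)/(317e-9) = 6.266e-19 J.
Incident energy: 2.48 kJ = 2480 J.
Photons incident: 2480 / 6.266e-19 = 3.958e21, i.e. 3.958e21/6.022e23 = 0.006573 mol.
Photons absorbed: 0.183 × 0.006573 = 0.001203 mol.
Product: Φ × n_abs = 0.311 × 0.001203 = 3.741e-4 mol.
Mass: 3.741e-4 × 28.00 = 0.01047 g = 10 mg.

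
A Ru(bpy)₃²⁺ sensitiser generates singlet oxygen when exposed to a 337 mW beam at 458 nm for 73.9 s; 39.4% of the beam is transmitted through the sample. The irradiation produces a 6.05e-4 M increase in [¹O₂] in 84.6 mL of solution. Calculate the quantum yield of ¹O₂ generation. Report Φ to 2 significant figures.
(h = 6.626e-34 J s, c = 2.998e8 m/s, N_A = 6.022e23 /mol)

Product: (6.05e-4 M)(0.0846 L) = 5.118e-5 mol.
Photon energy at 458 nm: hc/λ = (6.626e-34)(2.998e8)/(458e-9) = 4.337e-19 J.
Energy delivered: (337 mW)(73.9 s) = 24.90 J.
Photons incident: 24.90 / 4.337e-19 = 5.741e19, i.e. 5.741e19/6.022e23 = 9.533e-5 mol.
Fraction absorbed: 1 − 39.4/100 = 0.6060.
Photons absorbed: 0.6060 × 9.533e-5 = 5.777e-5 mol.
Φ = 5.118e-5 mol / 5.777e-5 mol photons = 0.89.

Φ = 0.89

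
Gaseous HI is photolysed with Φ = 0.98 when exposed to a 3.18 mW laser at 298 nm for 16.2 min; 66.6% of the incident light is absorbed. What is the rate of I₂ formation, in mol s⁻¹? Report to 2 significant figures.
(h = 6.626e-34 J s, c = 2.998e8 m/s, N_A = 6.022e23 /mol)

Photon energy at 298 nm: hc/λ = (6.626e-34)(2.998e8)/(298e-9) = 6.666e-19 J.
Energy delivered: (3.18 mW)(972 s) = 3.091 J.
Photons incident: 3.091 / 6.666e-19 = 4.637e18, i.e. 4.637e18/6.022e23 = 7.700e-6 mol.
Photons absorbed: 0.666 × 7.700e-6 = 5.128e-6 mol.
Product formed: 0.98 × 5.128e-6 = 5.025e-6 mol.
Rate: 5.025e-6 / 972 s = 5.2e-9 mol s⁻¹.

5.2e-9 mol s⁻¹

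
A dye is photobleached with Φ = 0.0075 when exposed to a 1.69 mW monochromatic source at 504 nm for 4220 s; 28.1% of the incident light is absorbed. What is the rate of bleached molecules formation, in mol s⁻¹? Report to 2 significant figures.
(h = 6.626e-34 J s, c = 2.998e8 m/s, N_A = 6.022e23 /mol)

Photon energy at 504 nm: hc/λ = (6.626e-34)(2.998e8)/(504e-9) = 3.941e-19 J.
Energy delivered: (1.69 mW)(4220 s) = 7.132 J.
Photons incident: 7.132 / 3.941e-19 = 1.810e19, i.e. 1.810e19/6.022e23 = 3.006e-5 mol.
Photons absorbed: 0.281 × 3.006e-5 = 8.447e-6 mol.
Product formed: 0.0075 × 8.447e-6 = 6.335e-8 mol.
Rate: 6.335e-8 / 4220 s = 1.5e-11 mol s⁻¹.

1.5e-11 mol s⁻¹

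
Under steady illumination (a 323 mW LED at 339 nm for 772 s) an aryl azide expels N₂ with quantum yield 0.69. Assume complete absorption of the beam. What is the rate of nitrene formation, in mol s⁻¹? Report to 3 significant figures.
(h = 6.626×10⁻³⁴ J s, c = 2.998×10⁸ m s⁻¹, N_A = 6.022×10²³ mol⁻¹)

6.32×10⁻⁷ mol s⁻¹

Photon energy at 339 nm: hc/λ = (6.626×10⁻³⁴)(2.998×10⁸)/(339×10⁻⁹) = 5.860×10⁻¹⁹ J.
Energy delivered: (323 mW)(772 s) = 249.4 J.
Photons incident: 249.4 / 5.860×10⁻¹⁹ = 4.256×10²⁰, i.e. 4.256×10²⁰/6.022×10²³ = 7.067×10⁻⁴ mol.
Product formed: 0.69 × 7.067×10⁻⁴ = 4.876×10⁻⁴ mol.
Rate: 4.876×10⁻⁴ / 772 s = 6.32×10⁻⁷ mol s⁻¹.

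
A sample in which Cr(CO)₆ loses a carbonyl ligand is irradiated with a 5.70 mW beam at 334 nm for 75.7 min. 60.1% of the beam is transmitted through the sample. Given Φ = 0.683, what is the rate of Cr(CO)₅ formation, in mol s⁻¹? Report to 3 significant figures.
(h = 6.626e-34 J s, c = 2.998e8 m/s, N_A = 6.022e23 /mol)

4.34e-9 mol s⁻¹

Photon energy at 334 nm: hc/λ = (6.626e-34)(2.998e8)/(334e-9) = 5.948e-19 J.
Energy delivered: (5.70 mW)(4542 s) = 25.89 J.
Photons incident: 25.89 / 5.948e-19 = 4.353e19, i.e. 4.353e19/6.022e23 = 7.228e-5 mol.
Fraction absorbed: 1 − 60.1/100 = 0.3990.
Photons absorbed: 0.3990 × 7.228e-5 = 2.884e-5 mol.
Product formed: 0.683 × 2.884e-5 = 1.970e-5 mol.
Rate: 1.970e-5 / 4542 s = 4.34e-9 mol s⁻¹.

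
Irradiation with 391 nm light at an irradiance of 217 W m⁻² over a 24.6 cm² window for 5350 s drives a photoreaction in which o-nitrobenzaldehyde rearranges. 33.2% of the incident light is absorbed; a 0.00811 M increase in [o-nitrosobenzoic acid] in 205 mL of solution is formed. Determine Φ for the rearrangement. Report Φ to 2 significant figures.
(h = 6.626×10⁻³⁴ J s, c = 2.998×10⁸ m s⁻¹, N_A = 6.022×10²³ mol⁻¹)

Φ = 0.54

Product: (0.00811 M)(0.205 L) = 0.001663 mol.
Photon energy at 391 nm: hc/λ = (6.626×10⁻³⁴)(2.998×10⁸)/(391×10⁻⁹) = 5.080×10⁻¹⁹ J.
Energy delivered: (217 W m⁻²)(24.6×10⁻⁴ m²)(5350 s) = 2856 J.
Photons incident: 2856 / 5.080×10⁻¹⁹ = 5.622×10²¹, i.e. 5.622×10²¹/6.022×10²³ = 0.009336 mol.
Photons absorbed: 0.332 × 0.009336 = 0.003100 mol.
Φ = 0.001663 mol / 0.003100 mol photons = 0.54.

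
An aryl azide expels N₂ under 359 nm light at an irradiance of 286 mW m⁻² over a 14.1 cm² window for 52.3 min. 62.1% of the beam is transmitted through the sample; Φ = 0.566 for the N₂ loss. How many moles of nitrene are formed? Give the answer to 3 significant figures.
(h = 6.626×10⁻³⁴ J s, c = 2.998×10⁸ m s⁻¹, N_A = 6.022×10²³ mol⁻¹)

8.15×10⁻⁷ mol

Photon energy at 359 nm: hc/λ = (6.626×10⁻³⁴)(2.998×10⁸)/(359×10⁻⁹) = 5.533×10⁻¹⁹ J.
Energy delivered: (286 mW m⁻²)(14.1×10⁻⁴ m²)(3138 s) = 1.265 J.
Photons incident: 1.265 / 5.533×10⁻¹⁹ = 2.286×10¹⁸, i.e. 2.286×10¹⁸/6.022×10²³ = 3.796×10⁻⁶ mol.
Fraction absorbed: 1 − 62.1/100 = 0.3790.
Photons absorbed: 0.3790 × 3.796×10⁻⁶ = 1.439×10⁻⁶ mol.
Product: Φ × n_abs = 0.566 × 1.439×10⁻⁶ = 8.145×10⁻⁷ mol.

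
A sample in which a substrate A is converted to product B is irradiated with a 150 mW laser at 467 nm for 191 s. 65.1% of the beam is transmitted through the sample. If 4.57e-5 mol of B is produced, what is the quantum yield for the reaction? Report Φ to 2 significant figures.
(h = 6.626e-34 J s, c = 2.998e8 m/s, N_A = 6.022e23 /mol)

Photon energy at 467 nm: hc/λ = (6.626e-34)(2.998e8)/(467e-9) = 4.254e-19 J.
Energy delivered: (150 mW)(191 s) = 28.65 J.
Photons incident: 28.65 / 4.254e-19 = 6.735e19, i.e. 6.735e19/6.022e23 = 1.118e-4 mol.
Fraction absorbed: 1 − 65.1/100 = 0.3490.
Photons absorbed: 0.3490 × 1.118e-4 = 3.902e-5 mol.
Φ = 4.57e-5 mol / 3.902e-5 mol photons = 1.2.

Φ = 1.2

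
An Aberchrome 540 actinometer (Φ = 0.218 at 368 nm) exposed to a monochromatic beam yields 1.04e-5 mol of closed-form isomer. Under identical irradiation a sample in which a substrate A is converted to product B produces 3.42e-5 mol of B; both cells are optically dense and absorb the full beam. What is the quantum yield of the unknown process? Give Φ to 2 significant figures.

Φ = 0.72

Photons absorbed by the actinometer: 1.04e-5 / 0.218 = 4.771e-5 mol.
Φ(unknown) = 3.42e-5 / 4.771e-5 = 0.72.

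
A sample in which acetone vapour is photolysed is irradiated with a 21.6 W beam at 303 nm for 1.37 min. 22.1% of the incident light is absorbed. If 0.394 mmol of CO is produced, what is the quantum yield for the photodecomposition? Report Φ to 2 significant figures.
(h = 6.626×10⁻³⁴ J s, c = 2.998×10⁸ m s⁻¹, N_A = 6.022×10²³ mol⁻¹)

Φ = 0.40

Product: 0.394 mmol = 3.94×10⁻⁴ mol.
Photon energy at 303 nm: hc/λ = (6.626×10⁻³⁴)(2.998×10⁸)/(303×10⁻⁹) = 6.556×10⁻¹⁹ J.
Energy delivered: (21.6 W)(82.2 s) = 1776 J.
Photons incident: 1776 / 6.556×10⁻¹⁹ = 2.709×10²¹, i.e. 2.709×10²¹/6.022×10²³ = 0.004499 mol.
Photons absorbed: 0.221 × 0.004499 = 9.943×10⁻⁴ mol.
Φ = 3.94×10⁻⁴ mol / 9.943×10⁻⁴ mol photons = 0.40.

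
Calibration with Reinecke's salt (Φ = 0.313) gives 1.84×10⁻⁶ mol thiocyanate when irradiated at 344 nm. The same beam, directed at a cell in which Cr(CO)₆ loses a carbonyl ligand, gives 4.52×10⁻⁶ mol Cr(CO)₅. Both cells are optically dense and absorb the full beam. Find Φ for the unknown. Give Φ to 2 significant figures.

Photons absorbed by the actinometer: 1.84×10⁻⁶ / 0.313 = 5.879×10⁻⁶ mol.
Φ(unknown) = 4.52×10⁻⁶ / 5.879×10⁻⁶ = 0.77.

Φ = 0.77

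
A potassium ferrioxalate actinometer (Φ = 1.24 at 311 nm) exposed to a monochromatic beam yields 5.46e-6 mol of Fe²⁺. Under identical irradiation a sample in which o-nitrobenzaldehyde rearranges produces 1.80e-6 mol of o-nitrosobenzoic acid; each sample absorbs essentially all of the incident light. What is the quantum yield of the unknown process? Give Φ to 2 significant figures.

Φ = 0.41

Photons absorbed by the actinometer: 5.46e-6 / 1.24 = 4.403e-6 mol.
Φ(unknown) = 1.80e-6 / 4.403e-6 = 0.41.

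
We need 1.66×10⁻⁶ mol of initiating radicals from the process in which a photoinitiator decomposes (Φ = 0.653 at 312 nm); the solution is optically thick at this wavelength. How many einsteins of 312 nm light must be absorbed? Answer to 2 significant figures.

Photons that must be absorbed: 1.66×10⁻⁶ / 0.653 = 2.542×10⁻⁶ mol.

2.5×10⁻⁶ einstein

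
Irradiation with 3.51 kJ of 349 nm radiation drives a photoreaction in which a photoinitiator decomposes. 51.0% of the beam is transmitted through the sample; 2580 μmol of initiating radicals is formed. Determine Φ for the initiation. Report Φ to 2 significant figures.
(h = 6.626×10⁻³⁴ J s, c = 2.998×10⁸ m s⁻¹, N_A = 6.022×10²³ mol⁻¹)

Φ = 0.51

Product: 2580 μmol = 0.00258 mol.
Photon energy at 349 nm: hc/λ = (6.626×10⁻³⁴)(2.998×10⁸)/(349×10⁻⁹) = 5.692×10⁻¹⁹ J.
Incident energy: 3.51 kJ = 3510 J.
Photons incident: 3510 / 5.692×10⁻¹⁹ = 6.167×10²¹, i.e. 6.167×10²¹/6.022×10²³ = 0.01024 mol.
Fraction absorbed: 1 − 51.0/100 = 0.4900.
Photons absorbed: 0.4900 × 0.01024 = 0.005018 mol.
Φ = 0.00258 mol / 0.005018 mol photons = 0.51.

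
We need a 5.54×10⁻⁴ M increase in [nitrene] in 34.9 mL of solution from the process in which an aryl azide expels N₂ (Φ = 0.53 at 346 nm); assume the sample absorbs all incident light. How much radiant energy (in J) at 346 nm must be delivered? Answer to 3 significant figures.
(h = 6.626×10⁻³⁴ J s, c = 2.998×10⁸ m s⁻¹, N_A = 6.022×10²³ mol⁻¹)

12.6 J

Product: (5.54×10⁻⁴ M)(0.0349 L) = 1.933×10⁻⁵ mol.
Photons that must be absorbed: 1.933×10⁻⁵ / 0.53 = 3.647×10⁻⁵ mol.
Photon energy: hc/λ = 5.741×10⁻¹⁹ J; per mole, 3.457×10⁵ J mol⁻¹.
Energy required: 3.647×10⁻⁵ × 3.457×10⁵ = 12.6 J.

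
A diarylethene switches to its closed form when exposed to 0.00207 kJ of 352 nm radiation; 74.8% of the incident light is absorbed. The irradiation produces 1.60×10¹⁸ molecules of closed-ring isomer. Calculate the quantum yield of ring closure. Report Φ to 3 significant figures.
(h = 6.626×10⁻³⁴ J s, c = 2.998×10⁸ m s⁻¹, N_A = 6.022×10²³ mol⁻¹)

Φ = 0.583

Product: 1.60×10¹⁸ / 6.022×10²³ = 2.657×10⁻⁶ mol.
Photon energy at 352 nm: hc/λ = (6.626×10⁻³⁴)(2.998×10⁸)/(352×10⁻⁹) = 5.643×10⁻¹⁹ J.
Incident energy: 0.00207 kJ = 2.07 J.
Photons incident: 2.07 / 5.643×10⁻¹⁹ = 3.668×10¹⁸, i.e. 3.668×10¹⁸/6.022×10²³ = 6.091×10⁻⁶ mol.
Photons absorbed: 0.748 × 6.091×10⁻⁶ = 4.556×10⁻⁶ mol.
Φ = 2.657×10⁻⁶ mol / 4.556×10⁻⁶ mol photons = 0.583.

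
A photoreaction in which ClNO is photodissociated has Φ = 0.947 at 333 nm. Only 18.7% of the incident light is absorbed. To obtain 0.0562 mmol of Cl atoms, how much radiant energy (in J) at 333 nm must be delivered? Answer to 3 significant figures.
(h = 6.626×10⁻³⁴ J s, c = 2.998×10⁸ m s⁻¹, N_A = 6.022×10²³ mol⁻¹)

114 J

Product: 0.0562 mmol = 5.62×10⁻⁵ mol.
Photons that must be absorbed: 5.62×10⁻⁵ / 0.947 = 5.935×10⁻⁵ mol.
Incident photons needed: 5.935×10⁻⁵ / 0.187 = 3.174×10⁻⁴ mol.
Photon energy: hc/λ = 5.965×10⁻¹⁹ J; per mole, 3.592×10⁵ J mol⁻¹.
Energy required: 3.174×10⁻⁴ × 3.592×10⁵ = 114 J.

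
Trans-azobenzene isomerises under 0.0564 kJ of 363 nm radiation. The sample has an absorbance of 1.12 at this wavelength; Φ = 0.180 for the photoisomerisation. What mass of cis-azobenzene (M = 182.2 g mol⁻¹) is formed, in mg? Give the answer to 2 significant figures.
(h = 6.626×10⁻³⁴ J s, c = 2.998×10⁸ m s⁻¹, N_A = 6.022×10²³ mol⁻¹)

Photon energy at 363 nm: hc/λ = (6.626×10⁻³⁴)(2.998×10⁸)/(363×10⁻⁹) = 5.472×10⁻¹⁹ J.
Incident energy: 0.0564 kJ = 56.4 J.
Photons incident: 56.4 / 5.472×10⁻¹⁹ = 1.031×10²⁰, i.e. 1.031×10²⁰/6.022×10²³ = 1.712×10⁻⁴ mol.
Fraction absorbed: 1 − 10^(−1.12) = 0.9241.
Photons absorbed: 0.9241 × 1.712×10⁻⁴ = 1.582×10⁻⁴ mol.
Product: Φ × n_abs = 0.180 × 1.582×10⁻⁴ = 2.848×10⁻⁵ mol.
Mass: 2.848×10⁻⁵ × 182.2 = 0.005189 g = 5.2 mg.

5.2 mg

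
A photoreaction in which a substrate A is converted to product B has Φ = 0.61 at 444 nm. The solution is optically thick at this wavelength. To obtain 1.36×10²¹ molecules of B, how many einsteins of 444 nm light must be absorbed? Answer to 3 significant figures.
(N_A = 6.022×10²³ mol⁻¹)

0.00370 einstein

Product: 1.36×10²¹ / 6.022×10²³ = 0.002258 mol.
Photons that must be absorbed: 0.002258 / 0.61 = 0.003702 mol.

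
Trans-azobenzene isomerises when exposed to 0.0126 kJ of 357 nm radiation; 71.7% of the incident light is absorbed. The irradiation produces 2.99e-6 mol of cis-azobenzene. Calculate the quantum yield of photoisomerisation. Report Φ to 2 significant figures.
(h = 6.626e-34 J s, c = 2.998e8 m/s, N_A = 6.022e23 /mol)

Φ = 0.11

Photon energy at 357 nm: hc/λ = (6.626e-34)(2.998e8)/(357e-9) = 5.564e-19 J.
Incident energy: 0.0126 kJ = 12.6 J.
Photons incident: 12.6 / 5.564e-19 = 2.265e19, i.e. 2.265e19/6.022e23 = 3.761e-5 mol.
Photons absorbed: 0.717 × 3.761e-5 = 2.697e-5 mol.
Φ = 2.99e-6 mol / 2.697e-5 mol photons = 0.11.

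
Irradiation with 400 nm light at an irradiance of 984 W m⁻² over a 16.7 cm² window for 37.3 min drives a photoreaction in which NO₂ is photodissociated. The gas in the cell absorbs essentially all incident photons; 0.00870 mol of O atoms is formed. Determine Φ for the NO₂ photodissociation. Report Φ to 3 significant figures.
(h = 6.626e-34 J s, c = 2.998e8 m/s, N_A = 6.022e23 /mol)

Φ = 0.707

Photon energy at 400 nm: hc/λ = (6.626e-34)(2.998e8)/(400e-9) = 4.966e-19 J.
Energy delivered: (984 W m⁻²)(16.7e-4 m²)(2238 s) = 3678 J.
Photons incident: 3678 / 4.966e-19 = 7.406e21, i.e. 7.406e21/6.022e23 = 0.01230 mol.
Φ = 0.00870 mol / 0.01230 mol photons = 0.707.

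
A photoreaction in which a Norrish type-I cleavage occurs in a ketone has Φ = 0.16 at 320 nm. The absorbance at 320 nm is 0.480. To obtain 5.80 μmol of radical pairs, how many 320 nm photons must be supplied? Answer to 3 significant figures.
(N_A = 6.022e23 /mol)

Product: 5.80 μmol = 5.80e-6 mol.
Photons that must be absorbed: 5.80e-6 / 0.16 = 3.625e-5 mol.
Fraction absorbed: 1 − 10^(−0.480) = 0.6689.
Incident photons needed: 3.625e-5 / 0.6689 = 5.419e-5 mol.
Photon count: 5.419e-5 × 6.022e23 = 3.26e19.

3.26e19 photons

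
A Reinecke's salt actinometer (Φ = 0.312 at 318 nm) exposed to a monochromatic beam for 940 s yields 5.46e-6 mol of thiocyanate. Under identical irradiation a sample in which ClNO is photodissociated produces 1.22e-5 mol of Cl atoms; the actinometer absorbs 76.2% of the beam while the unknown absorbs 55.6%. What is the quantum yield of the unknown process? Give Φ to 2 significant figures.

Φ = 0.96

Photons absorbed by the actinometer: 5.46e-6 / 0.312 = 1.750e-5 mol.
Incident flux: 1.750e-5 / 0.762 = 2.297e-5 einstein.
Absorbed by unknown: 0.556 × 2.297e-5 = 1.277e-5 mol.
Φ(unknown) = 1.22e-5 / 1.277e-5 = 0.96.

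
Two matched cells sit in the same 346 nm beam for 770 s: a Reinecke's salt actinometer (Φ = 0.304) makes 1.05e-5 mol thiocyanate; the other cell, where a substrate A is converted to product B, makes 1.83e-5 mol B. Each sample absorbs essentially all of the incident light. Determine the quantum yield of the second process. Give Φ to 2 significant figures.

Photons absorbed by the actinometer: 1.05e-5 / 0.304 = 3.454e-5 mol.
Φ(unknown) = 1.83e-5 / 3.454e-5 = 0.53.

Φ = 0.53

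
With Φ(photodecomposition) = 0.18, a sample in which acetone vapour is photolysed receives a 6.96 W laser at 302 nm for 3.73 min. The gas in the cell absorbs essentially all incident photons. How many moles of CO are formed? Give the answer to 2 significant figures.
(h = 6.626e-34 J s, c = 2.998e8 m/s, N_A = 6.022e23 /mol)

Photon energy at 302 nm: hc/λ = (6.626e-34)(2.998e8)/(302e-9) = 6.578e-19 J.
Energy delivered: (6.96 W)(223.8 s) = 1558 J.
Photons incident: 1558 / 6.578e-19 = 2.369e21, i.e. 2.369e21/6.022e23 = 0.003934 mol.
Product: Φ × n_abs = 0.18 × 0.003934 = 7.081e-4 mol.

7.1e-4 mol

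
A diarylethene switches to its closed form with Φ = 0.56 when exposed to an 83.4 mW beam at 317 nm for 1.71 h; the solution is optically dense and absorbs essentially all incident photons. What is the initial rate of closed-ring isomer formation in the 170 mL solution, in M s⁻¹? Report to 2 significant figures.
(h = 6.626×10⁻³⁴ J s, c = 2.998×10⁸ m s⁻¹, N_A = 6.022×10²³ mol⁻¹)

Photon energy at 317 nm: hc/λ = (6.626×10⁻³⁴)(2.998×10⁸)/(317×10⁻⁹) = 6.266×10⁻¹⁹ J.
Energy delivered: (83.4 mW)(6156 s) = 513.4 J.
Photons incident: 513.4 / 6.266×10⁻¹⁹ = 8.193×10²⁰, i.e. 8.193×10²⁰/6.022×10²³ = 0.001361 mol.
Product formed: 0.56 × 0.001361 = 7.622×10⁻⁴ mol.
Rate: 7.622×10⁻⁴ mol / (6156 s × 0.17 L) = 7.3×10⁻⁷ M s⁻¹.

7.3×10⁻⁷ M s⁻¹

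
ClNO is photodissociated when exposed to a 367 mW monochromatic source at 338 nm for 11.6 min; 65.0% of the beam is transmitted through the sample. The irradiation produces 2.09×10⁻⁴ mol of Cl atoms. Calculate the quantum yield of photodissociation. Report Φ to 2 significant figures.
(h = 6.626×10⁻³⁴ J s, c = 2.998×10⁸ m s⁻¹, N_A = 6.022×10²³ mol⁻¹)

Photon energy at 338 nm: hc/λ = (6.626×10⁻³⁴)(2.998×10⁸)/(338×10⁻⁹) = 5.877×10⁻¹⁹ J.
Energy delivered: (367 mW)(696 s) = 255.4 J.
Photons incident: 255.4 / 5.877×10⁻¹⁹ = 4.346×10²⁰, i.e. 4.346×10²⁰/6.022×10²³ = 7.217×10⁻⁴ mol.
Fraction absorbed: 1 − 65.0/100 = 0.3500.
Photons absorbed: 0.3500 × 7.217×10⁻⁴ = 2.526×10⁻⁴ mol.
Φ = 2.09×10⁻⁴ mol / 2.526×10⁻⁴ mol photons = 0.83.

Φ = 0.83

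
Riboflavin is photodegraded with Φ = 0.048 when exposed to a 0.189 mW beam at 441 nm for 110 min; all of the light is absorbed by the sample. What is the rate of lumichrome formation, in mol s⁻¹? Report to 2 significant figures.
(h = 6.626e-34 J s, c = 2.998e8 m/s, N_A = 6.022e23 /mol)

3.3e-11 mol s⁻¹

Photon energy at 441 nm: hc/λ = (6.626e-34)(2.998e8)/(441e-9) = 4.504e-19 J.
Energy delivered: (0.189 mW)(6600 s) = 1.247 J.
Photons incident: 1.247 / 4.504e-19 = 2.769e18, i.e. 2.769e18/6.022e23 = 4.598e-6 mol.
Product formed: 0.048 × 4.598e-6 = 2.207e-7 mol.
Rate: 2.207e-7 / 6600 s = 3.3e-11 mol s⁻¹.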